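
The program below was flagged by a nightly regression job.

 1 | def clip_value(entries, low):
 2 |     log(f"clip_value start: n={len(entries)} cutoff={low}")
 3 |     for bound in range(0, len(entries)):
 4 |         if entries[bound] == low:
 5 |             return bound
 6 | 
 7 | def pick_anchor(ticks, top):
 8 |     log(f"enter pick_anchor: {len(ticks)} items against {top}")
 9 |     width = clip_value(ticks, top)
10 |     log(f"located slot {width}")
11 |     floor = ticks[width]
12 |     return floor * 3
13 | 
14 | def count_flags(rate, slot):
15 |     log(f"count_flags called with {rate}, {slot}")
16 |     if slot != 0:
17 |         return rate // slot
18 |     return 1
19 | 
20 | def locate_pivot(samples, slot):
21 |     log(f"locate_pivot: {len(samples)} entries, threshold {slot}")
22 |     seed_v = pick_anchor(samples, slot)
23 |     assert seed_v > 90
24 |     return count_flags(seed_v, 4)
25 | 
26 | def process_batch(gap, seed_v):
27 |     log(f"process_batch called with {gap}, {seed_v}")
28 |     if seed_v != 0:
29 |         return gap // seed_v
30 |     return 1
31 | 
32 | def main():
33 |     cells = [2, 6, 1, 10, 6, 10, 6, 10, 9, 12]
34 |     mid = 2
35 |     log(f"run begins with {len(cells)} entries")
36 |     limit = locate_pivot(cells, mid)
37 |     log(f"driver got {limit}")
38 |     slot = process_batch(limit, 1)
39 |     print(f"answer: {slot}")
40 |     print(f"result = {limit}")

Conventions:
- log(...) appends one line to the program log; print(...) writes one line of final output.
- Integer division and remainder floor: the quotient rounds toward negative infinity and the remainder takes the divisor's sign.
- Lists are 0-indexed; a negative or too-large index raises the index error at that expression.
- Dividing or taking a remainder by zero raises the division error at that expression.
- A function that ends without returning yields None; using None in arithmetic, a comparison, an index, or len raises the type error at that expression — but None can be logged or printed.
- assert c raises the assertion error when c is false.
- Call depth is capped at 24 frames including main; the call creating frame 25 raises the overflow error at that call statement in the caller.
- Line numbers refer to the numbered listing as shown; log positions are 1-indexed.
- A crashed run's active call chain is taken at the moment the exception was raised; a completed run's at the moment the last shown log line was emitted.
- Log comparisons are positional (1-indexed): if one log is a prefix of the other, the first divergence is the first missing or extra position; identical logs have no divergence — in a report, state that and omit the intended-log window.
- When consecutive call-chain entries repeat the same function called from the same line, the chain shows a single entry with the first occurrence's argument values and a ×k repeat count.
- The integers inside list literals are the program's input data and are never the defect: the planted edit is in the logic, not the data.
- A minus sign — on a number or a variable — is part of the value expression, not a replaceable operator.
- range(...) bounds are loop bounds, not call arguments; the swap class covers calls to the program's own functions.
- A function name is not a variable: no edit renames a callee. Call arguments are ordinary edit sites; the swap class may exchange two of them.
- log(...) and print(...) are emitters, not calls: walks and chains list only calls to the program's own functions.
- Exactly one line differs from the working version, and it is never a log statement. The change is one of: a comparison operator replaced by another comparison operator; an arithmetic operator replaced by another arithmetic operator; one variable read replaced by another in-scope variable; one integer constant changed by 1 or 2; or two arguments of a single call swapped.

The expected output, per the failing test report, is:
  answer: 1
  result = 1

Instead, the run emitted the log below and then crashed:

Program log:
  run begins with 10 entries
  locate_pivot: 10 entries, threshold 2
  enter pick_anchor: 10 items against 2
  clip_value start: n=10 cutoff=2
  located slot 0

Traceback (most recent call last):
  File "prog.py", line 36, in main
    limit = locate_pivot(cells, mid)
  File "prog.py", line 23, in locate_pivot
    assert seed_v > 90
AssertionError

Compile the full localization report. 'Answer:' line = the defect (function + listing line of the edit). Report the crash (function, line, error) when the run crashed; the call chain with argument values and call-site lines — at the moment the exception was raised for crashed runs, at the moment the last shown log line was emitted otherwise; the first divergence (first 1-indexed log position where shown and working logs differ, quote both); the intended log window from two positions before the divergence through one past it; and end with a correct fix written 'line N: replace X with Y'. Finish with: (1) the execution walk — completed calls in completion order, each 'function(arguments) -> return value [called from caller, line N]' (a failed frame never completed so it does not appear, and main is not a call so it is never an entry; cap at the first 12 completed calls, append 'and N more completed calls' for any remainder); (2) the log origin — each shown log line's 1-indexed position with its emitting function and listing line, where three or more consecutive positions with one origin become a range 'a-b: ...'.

Answer: the defect is in locate_pivot at line 23.
Key observation: Only 5 log lines were emitted before the run died; the intended continuation was 'count_flags called with 6, 4'.
Crash: locate_pivot, line 23, AssertionError.
Call chain: main -> locate_pivot([2, 6, 1, 10, 6, 10, 6, 10, 9, 12], 2) (called at line 36).
First divergence: position 6; the shown log stops at 5 lines while the working version next logs 'count_flags called with 6, 4'.
Intended log window:
  4: clip_value start: n=10 cutoff=2
  5: located slot 0
  6: count_flags called with 6, 4
  7: driver got 1
Execution walk:
  clip_value([2, 6, 1, 10, 6, 10, 6, 10, 9, 12], 2) -> 0  [called from pick_anchor, line 9]
  pick_anchor([2, 6, 1, 10, 6, 10, 6, 10, 9, 12], 2) -> 6  [called from locate_pivot, line 22]
Log line origins:
  1: emitted by main (line 35)
  2: emitted by locate_pivot (line 21)
  3: emitted by pick_anchor (line 8)
  4: emitted by clip_value (line 2)
  5: emitted by pick_anchor (line 10)
A correct fix: line 23: replace `>` with `<=`.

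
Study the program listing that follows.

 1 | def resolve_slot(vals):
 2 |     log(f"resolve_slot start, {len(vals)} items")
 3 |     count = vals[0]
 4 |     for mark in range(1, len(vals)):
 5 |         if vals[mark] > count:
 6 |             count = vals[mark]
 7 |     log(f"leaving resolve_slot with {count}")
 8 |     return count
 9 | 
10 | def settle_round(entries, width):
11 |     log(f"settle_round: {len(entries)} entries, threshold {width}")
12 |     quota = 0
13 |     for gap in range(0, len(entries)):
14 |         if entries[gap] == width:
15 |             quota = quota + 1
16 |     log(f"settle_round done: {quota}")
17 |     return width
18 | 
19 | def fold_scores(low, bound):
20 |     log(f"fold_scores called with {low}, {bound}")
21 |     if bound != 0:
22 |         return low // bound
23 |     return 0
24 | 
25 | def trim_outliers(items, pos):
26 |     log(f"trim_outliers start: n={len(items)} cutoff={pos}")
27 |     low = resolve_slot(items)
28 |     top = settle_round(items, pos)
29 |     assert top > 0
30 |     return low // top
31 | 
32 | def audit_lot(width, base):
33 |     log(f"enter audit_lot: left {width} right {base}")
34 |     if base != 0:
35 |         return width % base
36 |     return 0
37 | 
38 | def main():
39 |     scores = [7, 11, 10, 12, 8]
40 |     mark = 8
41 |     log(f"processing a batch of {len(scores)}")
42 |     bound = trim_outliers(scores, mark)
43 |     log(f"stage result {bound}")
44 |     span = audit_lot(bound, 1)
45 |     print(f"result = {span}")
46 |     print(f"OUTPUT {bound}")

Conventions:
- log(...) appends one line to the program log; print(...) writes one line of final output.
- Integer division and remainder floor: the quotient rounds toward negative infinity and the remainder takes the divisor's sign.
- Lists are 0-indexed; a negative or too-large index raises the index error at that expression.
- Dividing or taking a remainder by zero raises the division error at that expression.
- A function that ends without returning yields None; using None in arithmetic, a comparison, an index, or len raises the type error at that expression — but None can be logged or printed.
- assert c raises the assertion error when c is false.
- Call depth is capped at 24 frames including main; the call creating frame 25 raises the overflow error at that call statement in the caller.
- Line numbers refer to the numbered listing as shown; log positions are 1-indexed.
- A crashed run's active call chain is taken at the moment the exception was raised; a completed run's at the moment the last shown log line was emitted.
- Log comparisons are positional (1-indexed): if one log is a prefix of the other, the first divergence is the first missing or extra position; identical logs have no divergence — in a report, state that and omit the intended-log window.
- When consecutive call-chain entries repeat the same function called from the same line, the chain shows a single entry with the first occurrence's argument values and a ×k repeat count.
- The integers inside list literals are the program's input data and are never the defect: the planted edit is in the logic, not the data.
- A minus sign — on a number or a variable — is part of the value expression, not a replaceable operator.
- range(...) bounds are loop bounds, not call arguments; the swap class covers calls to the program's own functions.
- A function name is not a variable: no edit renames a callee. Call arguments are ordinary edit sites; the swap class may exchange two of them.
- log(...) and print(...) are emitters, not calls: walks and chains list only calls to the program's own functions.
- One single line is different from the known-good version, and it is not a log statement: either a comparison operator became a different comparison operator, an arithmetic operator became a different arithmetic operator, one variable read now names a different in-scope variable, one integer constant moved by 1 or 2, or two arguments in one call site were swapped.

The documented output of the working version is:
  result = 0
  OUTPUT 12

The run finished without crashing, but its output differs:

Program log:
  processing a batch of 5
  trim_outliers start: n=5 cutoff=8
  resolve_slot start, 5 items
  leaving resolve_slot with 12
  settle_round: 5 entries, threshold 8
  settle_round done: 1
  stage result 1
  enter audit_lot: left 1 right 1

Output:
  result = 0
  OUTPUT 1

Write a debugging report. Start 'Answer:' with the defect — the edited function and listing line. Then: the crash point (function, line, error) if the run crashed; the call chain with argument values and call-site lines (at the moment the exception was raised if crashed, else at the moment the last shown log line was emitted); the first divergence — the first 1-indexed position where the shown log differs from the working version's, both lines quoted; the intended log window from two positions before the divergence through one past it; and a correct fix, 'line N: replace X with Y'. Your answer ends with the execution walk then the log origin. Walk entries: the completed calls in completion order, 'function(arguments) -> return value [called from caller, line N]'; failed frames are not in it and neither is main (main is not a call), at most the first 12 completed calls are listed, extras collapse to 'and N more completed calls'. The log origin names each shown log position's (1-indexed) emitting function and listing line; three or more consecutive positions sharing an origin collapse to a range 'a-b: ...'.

Answer: the defect is in settle_round at line 17.
Core observation: Position 7 is the first bad log line: 'stage result 1' should read 'stage result 12'.
Call chain: main -> audit_lot(1, 1) (called at line 44).
First divergence: position 7 — shown 'stage result 1', intended 'stage result 12'.
Intended log window:
  5: settle_round: 5 entries, threshold 8
  6: settle_round done: 1
  7: stage result 12
  8: enter audit_lot: left 12 right 1
Execution walk:
  resolve_slot([7, 11, 10, 12, 8]) -> 12  [called from trim_outliers, line 27]
  settle_round([7, 11, 10, 12, 8], 8) -> 8  [called from trim_outliers, line 28]
  trim_outliers([7, 11, 10, 12, 8], 8) -> 1  [called from main, line 42]
  audit_lot(1, 1) -> 0  [called from main, line 44]
Log line origins:
  1: logged in main at line 41
  2: logged in trim_outliers at line 26
  3: logged in resolve_slot at line 2
  4: logged in resolve_slot at line 7
  5: logged in settle_round at line 11
  6: logged in settle_round at line 16
  7: logged in main at line 43
  8: logged in audit_lot at line 33
A correct fix: line 17: replace `width` with `quota`.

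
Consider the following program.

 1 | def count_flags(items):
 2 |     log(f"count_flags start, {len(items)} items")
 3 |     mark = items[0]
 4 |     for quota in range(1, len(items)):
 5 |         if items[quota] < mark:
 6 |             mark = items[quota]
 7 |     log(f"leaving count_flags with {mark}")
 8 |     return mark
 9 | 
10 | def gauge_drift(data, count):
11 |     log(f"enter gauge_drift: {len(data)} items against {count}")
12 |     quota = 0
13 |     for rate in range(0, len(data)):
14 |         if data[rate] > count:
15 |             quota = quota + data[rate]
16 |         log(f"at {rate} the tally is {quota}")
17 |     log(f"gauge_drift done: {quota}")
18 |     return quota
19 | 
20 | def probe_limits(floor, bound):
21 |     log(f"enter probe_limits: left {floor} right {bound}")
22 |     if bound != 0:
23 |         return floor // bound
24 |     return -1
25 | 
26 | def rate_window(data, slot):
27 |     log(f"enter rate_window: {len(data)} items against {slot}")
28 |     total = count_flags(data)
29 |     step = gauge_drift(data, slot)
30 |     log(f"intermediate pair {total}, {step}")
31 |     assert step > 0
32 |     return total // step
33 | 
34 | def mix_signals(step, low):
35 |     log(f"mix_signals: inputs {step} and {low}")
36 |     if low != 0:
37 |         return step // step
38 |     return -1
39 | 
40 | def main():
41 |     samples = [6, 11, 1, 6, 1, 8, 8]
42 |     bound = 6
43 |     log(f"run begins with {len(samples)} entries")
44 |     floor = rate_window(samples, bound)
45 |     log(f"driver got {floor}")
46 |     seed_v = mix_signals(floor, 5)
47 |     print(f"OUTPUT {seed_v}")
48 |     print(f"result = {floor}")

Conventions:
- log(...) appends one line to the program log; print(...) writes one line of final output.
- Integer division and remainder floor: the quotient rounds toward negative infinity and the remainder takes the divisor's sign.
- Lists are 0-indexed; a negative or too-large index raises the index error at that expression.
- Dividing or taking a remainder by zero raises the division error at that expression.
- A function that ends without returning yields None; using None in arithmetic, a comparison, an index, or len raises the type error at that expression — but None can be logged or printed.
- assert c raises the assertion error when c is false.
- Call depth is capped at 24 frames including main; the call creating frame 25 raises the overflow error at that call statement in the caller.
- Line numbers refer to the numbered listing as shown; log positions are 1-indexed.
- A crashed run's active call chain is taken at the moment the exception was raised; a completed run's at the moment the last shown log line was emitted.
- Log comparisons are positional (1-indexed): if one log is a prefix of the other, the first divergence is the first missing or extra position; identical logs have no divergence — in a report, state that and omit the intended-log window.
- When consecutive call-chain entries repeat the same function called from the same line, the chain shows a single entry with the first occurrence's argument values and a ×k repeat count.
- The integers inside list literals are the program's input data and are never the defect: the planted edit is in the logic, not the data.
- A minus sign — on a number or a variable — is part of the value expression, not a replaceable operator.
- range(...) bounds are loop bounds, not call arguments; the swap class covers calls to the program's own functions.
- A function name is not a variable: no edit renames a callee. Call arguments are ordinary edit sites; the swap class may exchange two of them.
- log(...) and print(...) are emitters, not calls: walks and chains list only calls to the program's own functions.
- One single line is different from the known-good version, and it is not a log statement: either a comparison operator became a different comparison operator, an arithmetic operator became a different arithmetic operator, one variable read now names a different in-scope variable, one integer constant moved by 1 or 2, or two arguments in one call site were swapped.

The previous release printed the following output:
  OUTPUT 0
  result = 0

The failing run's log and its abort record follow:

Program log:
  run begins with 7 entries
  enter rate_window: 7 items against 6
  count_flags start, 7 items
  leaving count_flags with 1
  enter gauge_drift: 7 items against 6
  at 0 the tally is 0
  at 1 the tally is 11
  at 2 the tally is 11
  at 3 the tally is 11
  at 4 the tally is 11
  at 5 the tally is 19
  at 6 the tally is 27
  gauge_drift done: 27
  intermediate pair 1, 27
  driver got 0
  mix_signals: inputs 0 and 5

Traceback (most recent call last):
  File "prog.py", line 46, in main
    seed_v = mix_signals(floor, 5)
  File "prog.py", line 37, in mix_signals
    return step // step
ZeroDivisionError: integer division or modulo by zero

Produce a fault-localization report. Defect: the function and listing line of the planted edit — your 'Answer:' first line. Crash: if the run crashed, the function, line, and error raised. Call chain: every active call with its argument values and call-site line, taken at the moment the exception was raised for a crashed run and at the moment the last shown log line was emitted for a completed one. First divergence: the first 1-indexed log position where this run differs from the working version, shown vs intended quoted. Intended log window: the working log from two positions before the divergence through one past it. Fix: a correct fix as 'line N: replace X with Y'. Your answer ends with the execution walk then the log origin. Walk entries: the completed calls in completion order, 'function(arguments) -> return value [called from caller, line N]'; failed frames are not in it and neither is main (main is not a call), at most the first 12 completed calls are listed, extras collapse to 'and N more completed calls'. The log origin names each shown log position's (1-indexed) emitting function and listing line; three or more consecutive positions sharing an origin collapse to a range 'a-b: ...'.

Answer: the defect is in mix_signals at line 37.
The tell: Up to the failure, the log is exactly the working version's.
Crash: mix_signals, line 37, ZeroDivisionError.
Call chain: main -> mix_signals(0, 5) (called at line 46).
First divergence: none — the logs agree in full.
Execution walk:
  count_flags([6, 11, 1, 6, 1, 8, 8]) -> 1  [called from rate_window, line 28]
  gauge_drift([6, 11, 1, 6, 1, 8, 8], 6) -> 27  [called from rate_window, line 29]
  rate_window([6, 11, 1, 6, 1, 8, 8], 6) -> 0  [called from main, line 44]
Origin of each log line:
  1: logged in main at line 43
  2: logged in rate_window at line 27
  3: logged in count_flags at line 2
  4: logged in count_flags at line 7
  5: logged in gauge_drift at line 11
  6-12: logged in gauge_drift at line 16
  13: logged in gauge_drift at line 17
  14: logged in rate_window at line 30
  15: logged in main at line 45
  16: logged in mix_signals at line 35
A correct fix: line 37: replace `step // step` with `step // low`.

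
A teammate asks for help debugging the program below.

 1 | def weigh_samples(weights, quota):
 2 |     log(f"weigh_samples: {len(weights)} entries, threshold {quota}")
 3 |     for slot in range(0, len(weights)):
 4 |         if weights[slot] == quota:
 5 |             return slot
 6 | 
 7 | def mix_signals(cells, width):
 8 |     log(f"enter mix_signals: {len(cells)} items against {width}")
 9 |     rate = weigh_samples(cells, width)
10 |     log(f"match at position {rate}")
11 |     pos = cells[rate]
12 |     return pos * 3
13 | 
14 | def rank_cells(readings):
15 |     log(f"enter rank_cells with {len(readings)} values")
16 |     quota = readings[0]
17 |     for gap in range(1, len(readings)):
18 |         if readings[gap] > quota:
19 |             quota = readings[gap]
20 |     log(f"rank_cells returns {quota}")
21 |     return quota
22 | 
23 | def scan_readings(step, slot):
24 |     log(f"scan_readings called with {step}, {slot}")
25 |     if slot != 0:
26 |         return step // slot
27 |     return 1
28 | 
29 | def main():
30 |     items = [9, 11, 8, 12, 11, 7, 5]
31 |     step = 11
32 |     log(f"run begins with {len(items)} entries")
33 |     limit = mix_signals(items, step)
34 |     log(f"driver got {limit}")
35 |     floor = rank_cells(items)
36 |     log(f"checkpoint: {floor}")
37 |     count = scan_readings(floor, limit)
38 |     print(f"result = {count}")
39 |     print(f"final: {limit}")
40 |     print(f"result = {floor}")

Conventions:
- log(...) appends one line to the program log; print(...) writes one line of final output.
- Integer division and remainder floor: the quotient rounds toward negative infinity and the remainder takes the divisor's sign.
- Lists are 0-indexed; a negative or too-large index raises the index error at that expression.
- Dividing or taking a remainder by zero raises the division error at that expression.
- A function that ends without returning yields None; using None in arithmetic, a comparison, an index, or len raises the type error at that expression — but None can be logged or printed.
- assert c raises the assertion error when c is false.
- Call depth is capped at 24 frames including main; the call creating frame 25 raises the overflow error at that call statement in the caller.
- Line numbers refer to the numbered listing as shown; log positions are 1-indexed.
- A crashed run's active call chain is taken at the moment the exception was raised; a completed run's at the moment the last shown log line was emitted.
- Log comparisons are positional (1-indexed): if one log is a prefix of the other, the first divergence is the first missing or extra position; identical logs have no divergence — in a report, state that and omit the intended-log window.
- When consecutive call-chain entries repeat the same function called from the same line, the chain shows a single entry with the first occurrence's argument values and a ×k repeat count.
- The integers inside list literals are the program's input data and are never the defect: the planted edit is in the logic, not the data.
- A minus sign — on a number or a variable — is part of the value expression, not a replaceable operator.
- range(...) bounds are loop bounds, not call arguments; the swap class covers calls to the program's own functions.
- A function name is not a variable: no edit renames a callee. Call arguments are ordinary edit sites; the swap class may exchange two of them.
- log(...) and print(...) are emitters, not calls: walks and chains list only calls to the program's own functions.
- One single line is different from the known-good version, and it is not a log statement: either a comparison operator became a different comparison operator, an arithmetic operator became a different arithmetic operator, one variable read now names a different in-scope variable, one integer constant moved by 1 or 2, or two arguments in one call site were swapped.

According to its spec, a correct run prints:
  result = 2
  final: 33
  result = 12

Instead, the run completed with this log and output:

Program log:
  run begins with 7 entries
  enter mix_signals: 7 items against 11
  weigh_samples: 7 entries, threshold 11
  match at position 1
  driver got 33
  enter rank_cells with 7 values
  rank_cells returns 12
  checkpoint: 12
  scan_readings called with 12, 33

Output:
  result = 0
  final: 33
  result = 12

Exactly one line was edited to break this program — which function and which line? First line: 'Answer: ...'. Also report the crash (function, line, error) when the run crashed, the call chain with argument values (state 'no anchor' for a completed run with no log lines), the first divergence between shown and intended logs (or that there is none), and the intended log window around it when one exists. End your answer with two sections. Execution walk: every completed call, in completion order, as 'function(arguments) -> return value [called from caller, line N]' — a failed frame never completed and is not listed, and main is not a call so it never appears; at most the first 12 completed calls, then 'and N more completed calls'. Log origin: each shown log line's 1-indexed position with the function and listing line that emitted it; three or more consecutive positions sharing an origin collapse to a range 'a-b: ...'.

Answer: the defect is in main at line 37.
Key observation: The log first diverges at position 9: the faulty run prints 'scan_readings called with 12, 33' where the working version prints 'scan_readings called with 33, 12'.
Call chain: main -> scan_readings(12, 33) (called at line 37).
First divergence: position 9; shown 'scan_readings called with 12, 33' vs intended 'scan_readings called with 33, 12'.
Intended log window:
  7: rank_cells returns 12
  8: checkpoint: 12
  9: scan_readings called with 33, 12
Execution walk:
  weigh_samples([9, 11, 8, 12, 11, 7, 5], 11) -> 1  [called from mix_signals, line 9]
  mix_signals([9, 11, 8, 12, 11, 7, 5], 11) -> 33  [called from main, line 33]
  rank_cells([9, 11, 8, 12, 11, 7, 5]) -> 12  [called from main, line 35]
  scan_readings(12, 33) -> 0  [called from main, line 37]
Log line origins:
  1: logged in main at line 32
  2: logged in mix_signals at line 8
  3: logged in weigh_samples at line 2
  4: logged in mix_signals at line 10
  5: logged in main at line 34
  6: logged in rank_cells at line 15
  7: logged in rank_cells at line 20
  8: logged in main at line 36
  9: logged in scan_readings at line 24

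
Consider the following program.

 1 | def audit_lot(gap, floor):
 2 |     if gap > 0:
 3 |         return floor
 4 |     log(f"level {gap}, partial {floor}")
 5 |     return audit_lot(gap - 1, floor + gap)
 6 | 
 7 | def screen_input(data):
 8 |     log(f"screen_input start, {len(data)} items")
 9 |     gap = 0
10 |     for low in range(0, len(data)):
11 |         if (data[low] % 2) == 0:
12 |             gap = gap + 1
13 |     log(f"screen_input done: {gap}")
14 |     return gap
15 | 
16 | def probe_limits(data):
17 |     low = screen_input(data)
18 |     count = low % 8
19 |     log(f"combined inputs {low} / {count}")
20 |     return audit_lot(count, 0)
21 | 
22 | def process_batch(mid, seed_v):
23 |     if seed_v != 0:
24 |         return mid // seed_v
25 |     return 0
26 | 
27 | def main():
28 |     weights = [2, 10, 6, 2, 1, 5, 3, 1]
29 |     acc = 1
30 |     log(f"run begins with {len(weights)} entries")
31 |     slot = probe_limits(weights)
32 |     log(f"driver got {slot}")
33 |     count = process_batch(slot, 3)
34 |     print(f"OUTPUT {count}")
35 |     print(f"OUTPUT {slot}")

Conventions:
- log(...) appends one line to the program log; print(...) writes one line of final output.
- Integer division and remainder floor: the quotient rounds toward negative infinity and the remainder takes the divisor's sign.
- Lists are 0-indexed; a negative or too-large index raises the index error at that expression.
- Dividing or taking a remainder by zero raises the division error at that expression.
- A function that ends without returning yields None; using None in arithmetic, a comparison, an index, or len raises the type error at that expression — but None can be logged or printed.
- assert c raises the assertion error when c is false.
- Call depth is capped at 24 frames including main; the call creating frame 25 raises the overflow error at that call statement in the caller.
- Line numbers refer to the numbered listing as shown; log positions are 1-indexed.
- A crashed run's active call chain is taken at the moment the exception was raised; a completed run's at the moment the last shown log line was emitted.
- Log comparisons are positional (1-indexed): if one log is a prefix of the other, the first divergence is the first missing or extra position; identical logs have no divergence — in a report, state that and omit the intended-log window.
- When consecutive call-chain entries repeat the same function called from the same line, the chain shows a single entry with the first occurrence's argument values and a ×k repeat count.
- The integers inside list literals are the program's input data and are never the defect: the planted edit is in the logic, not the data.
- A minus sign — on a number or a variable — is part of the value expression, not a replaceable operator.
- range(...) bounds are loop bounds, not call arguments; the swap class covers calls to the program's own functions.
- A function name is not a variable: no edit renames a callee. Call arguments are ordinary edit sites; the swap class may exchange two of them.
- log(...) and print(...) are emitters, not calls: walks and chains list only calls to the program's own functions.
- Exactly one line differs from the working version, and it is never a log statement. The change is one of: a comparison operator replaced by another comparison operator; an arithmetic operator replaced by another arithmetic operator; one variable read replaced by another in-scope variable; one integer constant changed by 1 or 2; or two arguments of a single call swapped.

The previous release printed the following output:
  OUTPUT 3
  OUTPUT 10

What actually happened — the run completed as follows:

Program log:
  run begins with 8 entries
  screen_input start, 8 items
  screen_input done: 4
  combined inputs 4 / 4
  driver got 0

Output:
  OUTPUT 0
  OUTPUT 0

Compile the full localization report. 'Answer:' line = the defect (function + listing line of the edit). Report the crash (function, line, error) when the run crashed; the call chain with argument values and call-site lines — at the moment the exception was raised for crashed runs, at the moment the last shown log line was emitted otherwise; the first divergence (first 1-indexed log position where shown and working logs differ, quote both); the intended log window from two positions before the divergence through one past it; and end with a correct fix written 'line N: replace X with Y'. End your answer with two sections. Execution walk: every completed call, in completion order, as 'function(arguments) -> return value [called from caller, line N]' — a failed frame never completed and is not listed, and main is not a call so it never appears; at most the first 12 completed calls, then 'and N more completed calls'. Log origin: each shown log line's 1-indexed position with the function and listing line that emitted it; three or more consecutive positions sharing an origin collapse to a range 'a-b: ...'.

Answer: the defect is in audit_lot at line 2.
Key fact: The earliest visible damage is log position 5 — 'driver got 0' rather than the intended 'level 4, partial 0'.
Call chain: main.
First divergence: position 5 — shown 'driver got 0', intended 'level 4, partial 0'.
Intended log window:
  3: screen_input done: 4
  4: combined inputs 4 / 4
  5: level 4, partial 0
  6: level 3, partial 4
Execution walk:
  screen_input([2, 10, 6, 2, 1, 5, 3, 1]) -> 4  [called from probe_limits, line 17]
  audit_lot(4, 0) -> 0  [called from probe_limits, line 20]
  probe_limits([2, 10, 6, 2, 1, 5, 3, 1]) -> 0  [called from main, line 31]
  process_batch(0, 3) -> 0  [called from main, line 33]
Log origin:
  1: emitted by main (line 30)
  2: emitted by screen_input (line 8)
  3: emitted by screen_input (line 13)
  4: emitted by probe_limits (line 19)
  5: emitted by main (line 32)
A correct fix: line 2: replace `>` with `<=`.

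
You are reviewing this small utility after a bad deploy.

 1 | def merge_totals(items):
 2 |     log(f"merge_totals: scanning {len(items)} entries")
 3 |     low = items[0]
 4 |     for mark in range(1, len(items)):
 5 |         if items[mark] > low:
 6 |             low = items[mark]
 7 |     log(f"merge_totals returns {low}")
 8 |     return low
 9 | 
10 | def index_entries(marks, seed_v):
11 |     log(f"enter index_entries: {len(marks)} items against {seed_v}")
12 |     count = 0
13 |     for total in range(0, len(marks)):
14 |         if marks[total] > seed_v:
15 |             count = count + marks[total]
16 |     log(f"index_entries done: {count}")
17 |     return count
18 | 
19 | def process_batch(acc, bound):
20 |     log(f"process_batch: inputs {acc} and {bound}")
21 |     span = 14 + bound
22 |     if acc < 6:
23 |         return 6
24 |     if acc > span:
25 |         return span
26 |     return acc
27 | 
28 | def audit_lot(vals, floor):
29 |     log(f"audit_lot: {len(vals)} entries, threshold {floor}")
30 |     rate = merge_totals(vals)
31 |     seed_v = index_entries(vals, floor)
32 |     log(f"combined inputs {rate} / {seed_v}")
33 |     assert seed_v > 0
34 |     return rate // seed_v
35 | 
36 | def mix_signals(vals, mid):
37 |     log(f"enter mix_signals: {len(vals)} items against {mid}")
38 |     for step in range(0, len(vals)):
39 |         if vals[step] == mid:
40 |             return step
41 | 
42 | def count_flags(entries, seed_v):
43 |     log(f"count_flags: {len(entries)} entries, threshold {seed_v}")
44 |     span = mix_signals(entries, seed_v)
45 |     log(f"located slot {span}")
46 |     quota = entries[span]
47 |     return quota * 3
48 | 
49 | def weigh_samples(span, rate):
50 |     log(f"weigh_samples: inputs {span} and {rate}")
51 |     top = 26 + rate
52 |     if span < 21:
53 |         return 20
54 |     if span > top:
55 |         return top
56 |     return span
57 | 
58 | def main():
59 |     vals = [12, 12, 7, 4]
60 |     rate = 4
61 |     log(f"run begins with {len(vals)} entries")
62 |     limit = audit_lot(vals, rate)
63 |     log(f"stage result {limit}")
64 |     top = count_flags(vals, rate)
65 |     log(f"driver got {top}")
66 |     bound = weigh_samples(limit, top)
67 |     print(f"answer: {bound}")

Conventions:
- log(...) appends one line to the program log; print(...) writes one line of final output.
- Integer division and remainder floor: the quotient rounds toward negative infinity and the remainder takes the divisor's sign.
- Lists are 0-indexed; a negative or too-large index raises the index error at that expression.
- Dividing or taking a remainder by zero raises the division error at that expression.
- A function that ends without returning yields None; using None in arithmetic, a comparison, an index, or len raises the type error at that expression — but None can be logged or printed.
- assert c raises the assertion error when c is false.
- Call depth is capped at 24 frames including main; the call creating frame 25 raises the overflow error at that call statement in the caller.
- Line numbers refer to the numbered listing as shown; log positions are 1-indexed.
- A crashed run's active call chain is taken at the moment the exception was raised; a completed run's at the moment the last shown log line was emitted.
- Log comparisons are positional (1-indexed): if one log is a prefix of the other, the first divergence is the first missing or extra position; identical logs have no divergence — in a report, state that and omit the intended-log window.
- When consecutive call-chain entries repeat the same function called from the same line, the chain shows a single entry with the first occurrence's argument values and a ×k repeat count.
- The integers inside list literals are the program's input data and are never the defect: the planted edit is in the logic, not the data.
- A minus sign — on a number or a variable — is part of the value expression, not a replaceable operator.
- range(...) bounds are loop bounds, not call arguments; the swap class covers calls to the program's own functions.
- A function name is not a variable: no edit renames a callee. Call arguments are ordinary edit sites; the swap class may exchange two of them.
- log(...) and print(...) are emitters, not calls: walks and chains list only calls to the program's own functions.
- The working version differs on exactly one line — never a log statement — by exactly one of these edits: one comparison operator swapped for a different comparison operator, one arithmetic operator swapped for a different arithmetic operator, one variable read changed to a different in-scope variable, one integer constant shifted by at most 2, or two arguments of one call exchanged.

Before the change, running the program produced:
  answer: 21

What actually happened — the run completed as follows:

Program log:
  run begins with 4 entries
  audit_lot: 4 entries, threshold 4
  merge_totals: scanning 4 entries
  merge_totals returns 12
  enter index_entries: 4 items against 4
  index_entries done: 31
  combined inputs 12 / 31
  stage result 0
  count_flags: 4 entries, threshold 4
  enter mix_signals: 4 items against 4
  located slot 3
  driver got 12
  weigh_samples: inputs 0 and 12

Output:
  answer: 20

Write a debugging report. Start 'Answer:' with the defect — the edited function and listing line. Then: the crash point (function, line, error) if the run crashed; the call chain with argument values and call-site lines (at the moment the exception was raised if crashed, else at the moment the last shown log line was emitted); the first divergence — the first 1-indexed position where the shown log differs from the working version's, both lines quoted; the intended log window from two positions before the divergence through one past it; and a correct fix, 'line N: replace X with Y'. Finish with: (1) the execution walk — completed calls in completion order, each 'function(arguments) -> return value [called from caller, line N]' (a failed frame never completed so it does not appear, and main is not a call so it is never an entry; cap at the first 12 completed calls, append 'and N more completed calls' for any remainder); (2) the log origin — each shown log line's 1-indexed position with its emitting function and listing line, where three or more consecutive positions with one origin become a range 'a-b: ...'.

Answer: the defect is in weigh_samples at line 53.
Key observation: The logs agree in full; only the final output differs.
Call chain: main -> weigh_samples(0, 12) (called at line 66).
First divergence: none (the log streams are identical).
Execution walk:
  merge_totals([12, 12, 7, 4]) -> 12  [called from audit_lot, line 30]
  index_entries([12, 12, 7, 4], 4) -> 31  [called from audit_lot, line 31]
  audit_lot([12, 12, 7, 4], 4) -> 0  [called from main, line 62]
  mix_signals([12, 12, 7, 4], 4) -> 3  [called from count_flags, line 44]
  count_flags([12, 12, 7, 4], 4) -> 12  [called from main, line 64]
  weigh_samples(0, 12) -> 20  [called from main, line 66]
Log origin:
  1: emitted by main (line 61)
  2: emitted by audit_lot (line 29)
  3: emitted by merge_totals (line 2)
  4: emitted by merge_totals (line 7)
  5: emitted by index_entries (line 11)
  6: emitted by index_entries (line 16)
  7: emitted by audit_lot (line 32)
  8: emitted by main (line 63)
  9: emitted by count_flags (line 43)
  10: emitted by mix_signals (line 37)
  11: emitted by count_flags (line 45)
  12: emitted by main (line 65)
  13: emitted by weigh_samples (line 50)
A correct fix: line 53: replace `20` with `21`.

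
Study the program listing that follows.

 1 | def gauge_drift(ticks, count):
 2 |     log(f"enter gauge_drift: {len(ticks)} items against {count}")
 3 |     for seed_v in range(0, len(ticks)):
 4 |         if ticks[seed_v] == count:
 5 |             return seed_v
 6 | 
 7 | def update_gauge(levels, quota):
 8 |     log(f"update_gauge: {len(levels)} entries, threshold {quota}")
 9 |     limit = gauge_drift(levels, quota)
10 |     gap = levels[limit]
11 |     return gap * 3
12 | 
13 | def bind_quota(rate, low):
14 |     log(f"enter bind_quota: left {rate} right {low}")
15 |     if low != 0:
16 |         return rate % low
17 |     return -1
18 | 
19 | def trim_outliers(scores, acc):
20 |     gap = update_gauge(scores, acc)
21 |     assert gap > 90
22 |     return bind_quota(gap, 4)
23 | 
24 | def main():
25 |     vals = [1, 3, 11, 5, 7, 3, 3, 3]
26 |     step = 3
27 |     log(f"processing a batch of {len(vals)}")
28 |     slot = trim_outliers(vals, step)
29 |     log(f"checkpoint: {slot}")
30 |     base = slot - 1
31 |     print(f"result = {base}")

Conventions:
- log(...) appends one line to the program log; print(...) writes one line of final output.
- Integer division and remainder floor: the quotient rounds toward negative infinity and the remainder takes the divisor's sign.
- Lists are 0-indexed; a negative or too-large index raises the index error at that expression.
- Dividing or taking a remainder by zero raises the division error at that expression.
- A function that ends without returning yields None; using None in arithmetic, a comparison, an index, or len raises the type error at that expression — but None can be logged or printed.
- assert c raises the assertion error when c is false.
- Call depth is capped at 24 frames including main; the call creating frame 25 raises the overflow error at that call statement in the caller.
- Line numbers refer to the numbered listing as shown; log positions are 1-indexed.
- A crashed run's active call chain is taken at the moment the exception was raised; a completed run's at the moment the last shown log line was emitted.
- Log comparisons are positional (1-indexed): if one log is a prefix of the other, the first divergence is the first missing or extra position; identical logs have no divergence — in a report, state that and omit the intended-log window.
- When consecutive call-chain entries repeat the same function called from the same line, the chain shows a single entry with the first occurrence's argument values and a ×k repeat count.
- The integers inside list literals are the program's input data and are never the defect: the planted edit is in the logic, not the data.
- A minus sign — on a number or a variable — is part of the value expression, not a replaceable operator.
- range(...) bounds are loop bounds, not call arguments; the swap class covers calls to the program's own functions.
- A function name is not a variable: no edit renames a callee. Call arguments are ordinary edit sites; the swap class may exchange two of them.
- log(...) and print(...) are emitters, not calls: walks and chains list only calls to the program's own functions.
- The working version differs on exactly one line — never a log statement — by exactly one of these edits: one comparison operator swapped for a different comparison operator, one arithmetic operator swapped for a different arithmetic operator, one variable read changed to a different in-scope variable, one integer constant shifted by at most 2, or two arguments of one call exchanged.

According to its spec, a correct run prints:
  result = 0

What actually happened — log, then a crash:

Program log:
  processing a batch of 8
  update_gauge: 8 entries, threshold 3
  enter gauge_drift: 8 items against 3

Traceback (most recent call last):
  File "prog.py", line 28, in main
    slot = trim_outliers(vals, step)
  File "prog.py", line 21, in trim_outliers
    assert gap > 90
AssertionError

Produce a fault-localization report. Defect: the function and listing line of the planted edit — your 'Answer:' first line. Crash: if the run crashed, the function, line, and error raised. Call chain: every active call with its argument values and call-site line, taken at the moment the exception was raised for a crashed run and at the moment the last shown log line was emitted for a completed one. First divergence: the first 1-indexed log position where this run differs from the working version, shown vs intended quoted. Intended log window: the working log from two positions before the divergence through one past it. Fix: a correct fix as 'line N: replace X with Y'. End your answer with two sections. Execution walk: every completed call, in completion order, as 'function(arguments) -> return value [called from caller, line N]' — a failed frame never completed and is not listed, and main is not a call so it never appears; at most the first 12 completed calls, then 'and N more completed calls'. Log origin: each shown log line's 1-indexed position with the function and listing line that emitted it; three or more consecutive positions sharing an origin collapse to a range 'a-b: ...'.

Answer: the defect is in trim_outliers at line 21.
The tell: The log ends early — 3 lines, where the working version next logs 'enter bind_quota: left 9 right 4'.
Crash: trim_outliers, line 21, AssertionError.
Call chain: main -> trim_outliers([1, 3, 11, 5, 7, 3, 3, 3], 3) (called at line 28).
First divergence: position 4 — the faulty run's log ends after 3 lines; the working version continues with 'enter bind_quota: left 9 right 4'.
Intended log window:
  2: update_gauge: 8 entries, threshold 3
  3: enter gauge_drift: 8 items against 3
  4: enter bind_quota: left 9 right 4
  5: checkpoint: 1
Execution walk:
  gauge_drift([1, 3, 11, 5, 7, 3, 3, 3], 3) -> 1  [called from update_gauge, line 9]
  update_gauge([1, 3, 11, 5, 7, 3, 3, 3], 3) -> 9  [called from trim_outliers, line 20]
Log line origins:
  1: emitted by main (line 27)
  2: emitted by update_gauge (line 8)
  3: emitted by gauge_drift (line 2)
A correct fix: line 21: replace `>` with `<=`.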